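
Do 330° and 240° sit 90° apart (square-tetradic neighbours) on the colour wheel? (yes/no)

yes

Angular distance: |330 − 240| = 90 = 90°.
90° apart (square-tetradic neighbours) requires 90°.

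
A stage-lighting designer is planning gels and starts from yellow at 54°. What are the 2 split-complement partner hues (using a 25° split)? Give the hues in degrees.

Split-complementary hues sit 25° either side of the complement.
Complement of 54°: 54 + 180 = 234°
234 − 25 = 209°
234 + 25 = 259°

209° and 259°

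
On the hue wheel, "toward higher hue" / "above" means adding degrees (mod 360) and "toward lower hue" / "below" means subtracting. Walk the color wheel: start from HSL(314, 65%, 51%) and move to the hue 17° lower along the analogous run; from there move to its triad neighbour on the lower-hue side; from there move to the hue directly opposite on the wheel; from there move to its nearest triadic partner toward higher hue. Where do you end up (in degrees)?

117°

analog 17° ↓ −17°: 314 − 17 = 297°
triadic ↓ −120°: 297 − 120 = 177°
complement +180°: 177 + 180 = 357°
triadic ↑ +120°: 357 + 120 = 477 → 477 − 360 = 117°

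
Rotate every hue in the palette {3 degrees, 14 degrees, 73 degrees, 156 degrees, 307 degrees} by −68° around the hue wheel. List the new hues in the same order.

295°, 306°, 5°, 88°, 239°

3 − 68 = -65 → -65 + 360 = 295°
14 − 68 = -54 → -54 + 360 = 306°
73 − 68 = 5°
156 − 68 = 88°
307 − 68 = 239°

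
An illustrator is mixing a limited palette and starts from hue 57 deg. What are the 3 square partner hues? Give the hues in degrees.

147°, 237°, 327°

A square tetradic scheme places four hues every 90°.
57 + 90 = 147°
57 + 180 = 237°
57 + 270 = 327°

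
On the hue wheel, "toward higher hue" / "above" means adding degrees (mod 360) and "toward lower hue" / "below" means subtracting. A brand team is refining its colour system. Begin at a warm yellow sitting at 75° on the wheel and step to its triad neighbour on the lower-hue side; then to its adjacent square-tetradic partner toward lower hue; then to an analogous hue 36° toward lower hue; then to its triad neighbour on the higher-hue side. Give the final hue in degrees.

−120° (triadic ↓): 75 − 120 = -45 → -45 + 360 = 315°
−90° (square ↓): 315 − 90 = 225°
−36° (analog 36° ↓): 225 − 36 = 189°
+120° (triadic ↑): 189 + 120 = 309°

309°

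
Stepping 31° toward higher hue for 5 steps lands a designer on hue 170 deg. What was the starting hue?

5 steps of 31° (toward higher hue) give a net shift of +155°.
Start = end − shift: 170 − 155 = 15°

15°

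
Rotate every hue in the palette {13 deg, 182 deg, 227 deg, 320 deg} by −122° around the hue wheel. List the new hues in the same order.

13 − 122 = -109 → -109 + 360 = 251°
182 − 122 = 60°
227 − 122 = 105°
320 − 122 = 198°

251°, 60°, 105°, 198°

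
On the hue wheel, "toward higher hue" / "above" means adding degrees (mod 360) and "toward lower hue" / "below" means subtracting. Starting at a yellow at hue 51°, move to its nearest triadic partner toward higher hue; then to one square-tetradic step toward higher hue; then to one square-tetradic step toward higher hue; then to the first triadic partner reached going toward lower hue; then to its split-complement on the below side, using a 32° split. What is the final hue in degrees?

triadic ↑ +120°: 51 + 120 = 171°
square ↑ +90°: 171 + 90 = 261°
square ↑ +90°: 261 + 90 = 351°
triadic ↓ −120°: 351 − 120 = 231°
split-comp 32° ↓ +148°: 231 + 148 = 379 → 379 − 360 = 19°

19°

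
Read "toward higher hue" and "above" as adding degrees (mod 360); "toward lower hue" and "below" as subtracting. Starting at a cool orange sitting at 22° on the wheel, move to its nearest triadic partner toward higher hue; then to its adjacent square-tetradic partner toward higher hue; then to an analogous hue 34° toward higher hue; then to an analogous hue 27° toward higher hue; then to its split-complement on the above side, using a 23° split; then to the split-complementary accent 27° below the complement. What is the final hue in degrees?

289°

+120° (triadic ↑): 22 + 120 = 142°
+90° (square ↑): 142 + 90 = 232°
+34° (analog 34° ↑): 232 + 34 = 266°
+27° (analog 27° ↑): 266 + 27 = 293°
+203° (split-comp 23° ↑): 293 + 203 = 496 → 496 − 360 = 136°
+153° (split-comp 27° ↓): 136 + 153 = 289°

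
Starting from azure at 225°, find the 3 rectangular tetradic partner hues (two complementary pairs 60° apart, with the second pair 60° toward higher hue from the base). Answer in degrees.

285°, 45° and 105°

A rectangular tetradic uses two complementary pairs 60° apart: offsets 0°, 60°, 180°, 240°.
225 + 60 = 285°
225 + 180 = 405 → 405 − 360 = 45°
225 + 240 = 465 → 465 − 360 = 105°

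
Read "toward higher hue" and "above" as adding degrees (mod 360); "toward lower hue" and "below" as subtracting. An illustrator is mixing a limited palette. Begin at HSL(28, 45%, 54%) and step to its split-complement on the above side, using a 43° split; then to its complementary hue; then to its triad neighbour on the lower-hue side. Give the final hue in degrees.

28 + 223 = 251°   (split-comp 43° ↑)
251 + 180 = 431 → 431 − 360 = 71°   (complement)
71 − 120 = -49 → -49 + 360 = 311°   (triadic ↓)

311°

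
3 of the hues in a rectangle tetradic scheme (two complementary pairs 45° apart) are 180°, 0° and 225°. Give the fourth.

A rectangular tetradic uses two complementary pairs 45° apart: offsets 0°, 45°, 180°, 225°.
Among {0°, 180°, 225°}, 0° and 180° are a 180° pair.
The remaining hue 225° needs its own complement: 225 + 180 = 405 → 405 − 360 = 45°

45°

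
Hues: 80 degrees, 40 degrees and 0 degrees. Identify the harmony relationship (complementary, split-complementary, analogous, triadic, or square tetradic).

analogous

Sort the hues: 0°, 40°, 80°.
Successive gaps around the wheel: 40°, 40°, 280°.
A run of hues at equal small steps (40°) with one large closing gap is an analogous group.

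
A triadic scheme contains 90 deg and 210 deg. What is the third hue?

A triad spaces three hues 120° apart.
The full set is {90°, 210°, 330°}.

330°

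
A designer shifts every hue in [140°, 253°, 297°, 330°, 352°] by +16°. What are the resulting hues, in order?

140 + 16 = 156°
253 + 16 = 269°
297 + 16 = 313°
330 + 16 = 346°
352 + 16 = 368 → 368 − 360 = 8°

156°, 269°, 313°, 346°, 8°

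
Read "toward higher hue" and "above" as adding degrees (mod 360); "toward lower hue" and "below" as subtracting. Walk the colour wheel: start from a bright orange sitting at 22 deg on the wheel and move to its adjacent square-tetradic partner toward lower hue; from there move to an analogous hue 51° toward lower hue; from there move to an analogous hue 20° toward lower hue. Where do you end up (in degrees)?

square ↓ −90°: 22 − 90 = -68 → -68 + 360 = 292°
analog 51° ↓ −51°: 292 − 51 = 241°
analog 20° ↓ −20°: 241 − 20 = 221°

221°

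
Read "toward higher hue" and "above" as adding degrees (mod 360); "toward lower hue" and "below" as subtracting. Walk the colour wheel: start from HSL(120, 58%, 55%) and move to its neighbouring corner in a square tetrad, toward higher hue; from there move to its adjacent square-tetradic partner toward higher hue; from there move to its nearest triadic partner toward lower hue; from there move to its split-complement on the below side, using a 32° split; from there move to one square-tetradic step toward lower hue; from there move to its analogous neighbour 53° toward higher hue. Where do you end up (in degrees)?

120 + 90 = 210°   (square ↑)
210 + 90 = 300°   (square ↑)
300 − 120 = 180°   (triadic ↓)
180 + 148 = 328°   (split-comp 32° ↓)
328 − 90 = 238°   (square ↓)
238 + 53 = 291°   (analog 53° ↑)

291°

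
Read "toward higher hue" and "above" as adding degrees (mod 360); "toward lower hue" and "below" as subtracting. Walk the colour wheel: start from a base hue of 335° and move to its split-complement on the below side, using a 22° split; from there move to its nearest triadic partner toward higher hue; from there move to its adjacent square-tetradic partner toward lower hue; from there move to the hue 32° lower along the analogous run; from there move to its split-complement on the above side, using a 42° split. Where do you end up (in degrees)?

353°

split-comp 22° ↓ +158°: 335 + 158 = 493 → 493 − 360 = 133°
triadic ↑ +120°: 133 + 120 = 253°
square ↓ −90°: 253 − 90 = 163°
analog 32° ↓ −32°: 163 − 32 = 131°
split-comp 42° ↑ +222°: 131 + 222 = 353°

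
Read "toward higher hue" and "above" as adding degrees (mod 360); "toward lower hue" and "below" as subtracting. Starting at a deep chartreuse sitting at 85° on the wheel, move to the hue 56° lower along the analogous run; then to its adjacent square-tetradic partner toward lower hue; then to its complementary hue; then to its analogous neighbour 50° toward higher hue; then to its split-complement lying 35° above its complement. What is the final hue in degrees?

24°

−56° (analog 56° ↓): 85 − 56 = 29°
−90° (square ↓): 29 − 90 = -61 → -61 + 360 = 299°
+180° (complement): 299 + 180 = 479 → 479 − 360 = 119°
+50° (analog 50° ↑): 119 + 50 = 169°
+215° (split-comp 35° ↑): 169 + 215 = 384 → 384 − 360 = 24°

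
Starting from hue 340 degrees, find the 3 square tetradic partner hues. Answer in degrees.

A square tetradic scheme places four hues every 90°.
340 + 90 = 430 → 430 − 360 = 70°
340 + 180 = 520 → 520 − 360 = 160°
340 + 270 = 610 → 610 − 360 = 250°

70°, 160°, and 250°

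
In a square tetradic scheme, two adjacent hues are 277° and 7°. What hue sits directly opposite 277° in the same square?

A square tetradic scheme places four hues 90° apart; opposite corners are 180° apart.
277 + 180 = 457 → 457 − 360 = 97°

97°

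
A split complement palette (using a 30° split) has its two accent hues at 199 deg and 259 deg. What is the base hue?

49°

The accents sit 30° either side of the complement, so the complement is their short-arc midpoint on the wheel.
Short-arc midpoint of 199° and 259°: 229°.
Base is 180° from the complement: 229 − 180 = 49°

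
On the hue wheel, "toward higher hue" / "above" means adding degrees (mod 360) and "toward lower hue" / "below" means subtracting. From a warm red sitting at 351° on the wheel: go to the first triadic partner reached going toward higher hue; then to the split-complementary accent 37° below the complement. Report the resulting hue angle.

+120° (triadic ↑): 351 + 120 = 471 → 471 − 360 = 111°
+143° (split-comp 37° ↓): 111 + 143 = 254°

254°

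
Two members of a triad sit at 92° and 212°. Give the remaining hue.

332°

A triad spaces three hues 120° apart.
The full set is {92°, 212°, 332°}.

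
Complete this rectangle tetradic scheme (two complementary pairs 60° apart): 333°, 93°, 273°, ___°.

A rectangular tetradic uses two complementary pairs 60° apart: offsets 0°, 60°, 180°, 240°.
Among {93°, 273°, 333°}, 93° and 273° are a 180° pair.
The remaining hue 333° needs its own complement: 333 + 180 = 513 → 513 − 360 = 153°

153°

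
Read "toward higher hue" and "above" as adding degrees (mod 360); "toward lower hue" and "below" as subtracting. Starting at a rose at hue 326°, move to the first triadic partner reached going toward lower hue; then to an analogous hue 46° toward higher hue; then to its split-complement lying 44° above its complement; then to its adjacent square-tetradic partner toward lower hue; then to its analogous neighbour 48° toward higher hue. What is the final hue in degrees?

triadic ↓ −120°: 326 − 120 = 206°
analog 46° ↑ +46°: 206 + 46 = 252°
split-comp 44° ↑ +224°: 252 + 224 = 476 → 476 − 360 = 116°
square ↓ −90°: 116 − 90 = 26°
analog 48° ↑ +48°: 26 + 48 = 74°

74°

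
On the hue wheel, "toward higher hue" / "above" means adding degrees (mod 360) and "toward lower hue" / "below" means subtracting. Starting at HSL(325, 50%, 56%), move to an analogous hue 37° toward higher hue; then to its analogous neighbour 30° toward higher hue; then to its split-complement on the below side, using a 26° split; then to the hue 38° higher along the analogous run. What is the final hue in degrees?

224°

+37° (analog 37° ↑): 325 + 37 = 362 → 362 − 360 = 2°
+30° (analog 30° ↑): 2 + 30 = 32°
+154° (split-comp 26° ↓): 32 + 154 = 186°
+38° (analog 38° ↑): 186 + 38 = 224°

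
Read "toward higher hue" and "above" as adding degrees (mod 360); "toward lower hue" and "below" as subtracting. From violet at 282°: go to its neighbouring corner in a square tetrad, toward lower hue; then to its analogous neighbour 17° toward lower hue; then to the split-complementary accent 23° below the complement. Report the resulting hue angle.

−90° (square ↓): 282 − 90 = 192°
−17° (analog 17° ↓): 192 − 17 = 175°
+157° (split-comp 23° ↓): 175 + 157 = 332°

332°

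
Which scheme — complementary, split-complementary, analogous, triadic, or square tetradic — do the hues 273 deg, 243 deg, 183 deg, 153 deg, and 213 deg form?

Sort the hues: 153°, 183°, 213°, 243°, 273°.
Successive gaps around the wheel: 30°, 30°, 30°, 30°, 240°.
A run of hues at equal small steps (30°) with one large closing gap is an analogous group.

analogous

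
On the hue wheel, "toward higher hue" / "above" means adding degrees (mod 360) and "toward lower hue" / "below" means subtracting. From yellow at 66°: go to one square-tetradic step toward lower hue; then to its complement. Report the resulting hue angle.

156°

square ↓ −90°: 66 − 90 = -24 → -24 + 360 = 336°
complement +180°: 336 + 180 = 516 → 516 − 360 = 156°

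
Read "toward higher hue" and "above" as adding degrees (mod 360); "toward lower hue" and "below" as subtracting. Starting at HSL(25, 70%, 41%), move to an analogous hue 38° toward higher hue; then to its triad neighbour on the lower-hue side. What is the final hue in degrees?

25 + 38 = 63°   (analog 38° ↑)
63 − 120 = -57 → -57 + 360 = 303°   (triadic ↓)

303°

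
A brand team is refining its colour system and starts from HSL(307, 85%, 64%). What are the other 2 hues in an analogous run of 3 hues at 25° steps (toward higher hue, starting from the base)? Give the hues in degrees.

332° and 357°

Analogous hues sit every 25° along the wheel.
307 + 25 = 332°
307 + 50 = 357°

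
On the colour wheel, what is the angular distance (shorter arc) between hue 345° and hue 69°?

84°

|345 − 69| = 276.
The shorter arc is 360 − 276 = 84°.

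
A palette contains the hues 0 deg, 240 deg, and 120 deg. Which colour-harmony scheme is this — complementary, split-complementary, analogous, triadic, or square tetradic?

Sort the hues: 0°, 120°, 240°.
Successive gaps around the wheel: 120°, 120°, 120°.
Three hues equally spaced 120° apart form a triad.

triadic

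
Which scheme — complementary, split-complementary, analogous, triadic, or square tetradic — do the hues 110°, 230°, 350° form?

Sort the hues: 110°, 230°, 350°.
Successive gaps around the wheel: 120°, 120°, 120°.
Three hues equally spaced 120° apart form a triad.

triadic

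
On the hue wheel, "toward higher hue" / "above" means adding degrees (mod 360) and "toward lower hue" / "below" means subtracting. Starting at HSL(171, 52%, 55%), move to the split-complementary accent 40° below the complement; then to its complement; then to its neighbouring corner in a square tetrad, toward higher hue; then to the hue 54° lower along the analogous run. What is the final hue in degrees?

171 + 140 = 311°   (split-comp 40° ↓)
311 + 180 = 491 → 491 − 360 = 131°   (complement)
131 + 90 = 221°   (square ↑)
221 − 54 = 167°   (analog 54° ↓)

167°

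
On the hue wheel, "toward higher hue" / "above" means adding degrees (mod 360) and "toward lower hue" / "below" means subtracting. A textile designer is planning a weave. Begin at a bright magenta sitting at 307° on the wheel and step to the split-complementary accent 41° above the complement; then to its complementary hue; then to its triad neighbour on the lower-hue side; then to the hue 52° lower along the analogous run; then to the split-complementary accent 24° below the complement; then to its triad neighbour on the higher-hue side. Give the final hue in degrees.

92°

+221° (split-comp 41° ↑): 307 + 221 = 528 → 528 − 360 = 168°
+180° (complement): 168 + 180 = 348°
−120° (triadic ↓): 348 − 120 = 228°
−52° (analog 52° ↓): 228 − 52 = 176°
+156° (split-comp 24° ↓): 176 + 156 = 332°
+120° (triadic ↑): 332 + 120 = 452 → 452 − 360 = 92°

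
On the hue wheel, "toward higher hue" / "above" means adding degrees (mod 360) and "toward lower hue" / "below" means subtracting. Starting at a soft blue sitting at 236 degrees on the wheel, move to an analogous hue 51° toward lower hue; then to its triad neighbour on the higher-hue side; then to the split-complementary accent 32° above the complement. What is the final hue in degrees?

236 − 51 = 185°   (analog 51° ↓)
185 + 120 = 305°   (triadic ↑)
305 + 212 = 517 → 517 − 360 = 157°   (split-comp 32° ↑)

157°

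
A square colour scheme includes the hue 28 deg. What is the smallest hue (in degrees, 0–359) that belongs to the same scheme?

A square tetradic scheme places four hues every 90°.
The full set through 28° is {28°, 118°, 208°, 298°}.

28°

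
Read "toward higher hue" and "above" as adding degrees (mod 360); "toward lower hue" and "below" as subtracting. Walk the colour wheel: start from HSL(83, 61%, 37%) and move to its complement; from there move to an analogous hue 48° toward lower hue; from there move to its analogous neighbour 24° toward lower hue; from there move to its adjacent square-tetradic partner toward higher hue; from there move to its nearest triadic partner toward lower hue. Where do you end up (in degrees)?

83 + 180 = 263°   (complement)
263 − 48 = 215°   (analog 48° ↓)
215 − 24 = 191°   (analog 24° ↓)
191 + 90 = 281°   (square ↑)
281 − 120 = 161°   (triadic ↓)

161°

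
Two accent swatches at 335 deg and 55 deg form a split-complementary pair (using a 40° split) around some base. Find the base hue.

The accents sit 40° either side of the complement, so the complement is their short-arc midpoint on the wheel.
Short-arc midpoint of 335° and 55°: 15°.
Base is 180° from the complement: 15 − 180 = -165 → -165 + 360 = 195°

195°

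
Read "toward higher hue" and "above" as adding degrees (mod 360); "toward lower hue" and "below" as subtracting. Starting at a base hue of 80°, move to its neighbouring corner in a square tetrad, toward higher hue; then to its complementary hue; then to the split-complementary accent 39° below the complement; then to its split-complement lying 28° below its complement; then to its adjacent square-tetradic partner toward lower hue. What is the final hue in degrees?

80 + 90 = 170°   (square ↑)
170 + 180 = 350°   (complement)
350 + 141 = 491 → 491 − 360 = 131°   (split-comp 39° ↓)
131 + 152 = 283°   (split-comp 28° ↓)
283 − 90 = 193°   (square ↓)

193°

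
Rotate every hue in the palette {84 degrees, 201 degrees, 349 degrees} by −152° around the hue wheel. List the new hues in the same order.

84 − 152 = -68 → -68 + 360 = 292°
201 − 152 = 49°
349 − 152 = 197°

292°, 49°, 197°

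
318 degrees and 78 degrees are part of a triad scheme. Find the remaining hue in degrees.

A triad places three hues 120° apart.
The full set through 78° is {78°, 198°, 318°}.
Given {78°, 318°}, the missing hue is 198°.

198°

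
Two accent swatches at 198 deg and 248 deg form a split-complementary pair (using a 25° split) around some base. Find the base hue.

The accents sit 25° either side of the complement, so the complement is their short-arc midpoint on the wheel.
Short-arc midpoint of 198° and 248°: 223°.
Base is 180° from the complement: 223 − 180 = 43°

43°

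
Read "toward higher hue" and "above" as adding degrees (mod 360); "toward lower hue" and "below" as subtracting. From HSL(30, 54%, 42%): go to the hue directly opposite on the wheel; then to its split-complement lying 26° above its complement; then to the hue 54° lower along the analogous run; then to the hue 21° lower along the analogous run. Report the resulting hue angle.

+180° (complement): 30 + 180 = 210°
+206° (split-comp 26° ↑): 210 + 206 = 416 → 416 − 360 = 56°
−54° (analog 54° ↓): 56 − 54 = 2°
−21° (analog 21° ↓): 2 − 21 = -19 → -19 + 360 = 341°

341°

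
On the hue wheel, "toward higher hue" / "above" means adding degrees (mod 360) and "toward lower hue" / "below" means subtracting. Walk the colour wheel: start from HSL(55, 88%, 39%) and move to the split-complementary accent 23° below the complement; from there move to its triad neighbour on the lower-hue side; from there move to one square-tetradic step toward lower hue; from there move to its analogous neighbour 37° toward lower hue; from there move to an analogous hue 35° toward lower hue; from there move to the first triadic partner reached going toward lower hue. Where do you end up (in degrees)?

split-comp 23° ↓ +157°: 55 + 157 = 212°
triadic ↓ −120°: 212 − 120 = 92°
square ↓ −90°: 92 − 90 = 2°
analog 37° ↓ −37°: 2 − 37 = -35 → -35 + 360 = 325°
analog 35° ↓ −35°: 325 − 35 = 290°
triadic ↓ −120°: 290 − 120 = 170°

170°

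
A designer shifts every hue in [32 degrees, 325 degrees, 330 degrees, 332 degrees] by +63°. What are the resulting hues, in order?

32 + 63 = 95°
325 + 63 = 388 → 388 − 360 = 28°
330 + 63 = 393 → 393 − 360 = 33°
332 + 63 = 395 → 395 − 360 = 35°

95°, 28°, 33°, 35°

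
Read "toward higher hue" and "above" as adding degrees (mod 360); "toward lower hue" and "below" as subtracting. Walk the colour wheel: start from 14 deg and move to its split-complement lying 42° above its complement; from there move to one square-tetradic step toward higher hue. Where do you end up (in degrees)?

326°

14 + 222 = 236°   (split-comp 42° ↑)
236 + 90 = 326°   (square ↑)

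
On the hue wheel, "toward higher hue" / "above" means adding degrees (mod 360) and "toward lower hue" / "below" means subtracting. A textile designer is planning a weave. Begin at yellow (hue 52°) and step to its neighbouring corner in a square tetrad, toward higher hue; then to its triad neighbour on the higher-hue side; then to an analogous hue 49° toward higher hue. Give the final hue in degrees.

311°

+90° (square ↑): 52 + 90 = 142°
+120° (triadic ↑): 142 + 120 = 262°
+49° (analog 49° ↑): 262 + 49 = 311°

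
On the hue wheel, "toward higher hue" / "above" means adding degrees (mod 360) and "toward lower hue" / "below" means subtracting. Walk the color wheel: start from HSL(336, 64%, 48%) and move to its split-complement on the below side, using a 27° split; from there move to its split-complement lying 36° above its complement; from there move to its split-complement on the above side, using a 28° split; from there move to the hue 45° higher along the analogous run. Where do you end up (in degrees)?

238°

336 + 153 = 489 → 489 − 360 = 129°   (split-comp 27° ↓)
129 + 216 = 345°   (split-comp 36° ↑)
345 + 208 = 553 → 553 − 360 = 193°   (split-comp 28° ↑)
193 + 45 = 238°   (analog 45° ↑)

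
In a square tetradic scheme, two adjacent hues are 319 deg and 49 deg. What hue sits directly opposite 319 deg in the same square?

139°

A square tetradic scheme places four hues 90° apart; opposite corners are 180° apart.
319 + 180 = 499 → 499 − 360 = 139°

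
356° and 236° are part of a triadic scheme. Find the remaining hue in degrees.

A triad places three hues 120° apart.
The full set through 236° is {116°, 236°, 356°}.
Given {236°, 356°}, the missing hue is 116°.

116°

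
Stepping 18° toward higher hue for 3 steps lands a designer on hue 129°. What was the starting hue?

3 steps of 18° (toward higher hue) give a net shift of +54°.
Start = end − shift: 129 − 54 = 75°

75°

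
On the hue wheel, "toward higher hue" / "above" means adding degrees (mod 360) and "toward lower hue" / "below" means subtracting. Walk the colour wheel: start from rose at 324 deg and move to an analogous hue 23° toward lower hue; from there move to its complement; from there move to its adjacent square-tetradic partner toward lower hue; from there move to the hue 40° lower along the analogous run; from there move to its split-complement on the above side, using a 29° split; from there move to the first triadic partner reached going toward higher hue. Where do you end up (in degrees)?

320°

−23° (analog 23° ↓): 324 − 23 = 301°
+180° (complement): 301 + 180 = 481 → 481 − 360 = 121°
−90° (square ↓): 121 − 90 = 31°
−40° (analog 40° ↓): 31 − 40 = -9 → -9 + 360 = 351°
+209° (split-comp 29° ↑): 351 + 209 = 560 → 560 − 360 = 200°
+120° (triadic ↑): 200 + 120 = 320°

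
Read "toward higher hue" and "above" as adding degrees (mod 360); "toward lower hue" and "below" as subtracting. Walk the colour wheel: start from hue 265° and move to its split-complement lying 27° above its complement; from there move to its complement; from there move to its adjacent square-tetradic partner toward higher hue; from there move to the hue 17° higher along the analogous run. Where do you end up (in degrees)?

265 + 207 = 472 → 472 − 360 = 112°   (split-comp 27° ↑)
112 + 180 = 292°   (complement)
292 + 90 = 382 → 382 − 360 = 22°   (square ↑)
22 + 17 = 39°   (analog 17° ↑)

39°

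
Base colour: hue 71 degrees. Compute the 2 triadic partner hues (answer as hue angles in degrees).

191° and 311°

71 + 120 = 191°
71 + 240 = 311°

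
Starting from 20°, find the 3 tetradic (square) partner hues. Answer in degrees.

110°, 200°, and 290°

A square tetradic scheme places four hues every 90°.
20 + 90 = 110°
20 + 180 = 200°
20 + 270 = 290°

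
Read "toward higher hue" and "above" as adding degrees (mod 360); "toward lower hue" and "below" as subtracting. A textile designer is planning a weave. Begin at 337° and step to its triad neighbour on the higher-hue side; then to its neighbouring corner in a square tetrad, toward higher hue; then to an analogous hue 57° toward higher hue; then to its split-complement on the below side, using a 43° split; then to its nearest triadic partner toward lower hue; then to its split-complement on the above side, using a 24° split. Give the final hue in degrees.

105°

triadic ↑ +120°: 337 + 120 = 457 → 457 − 360 = 97°
square ↑ +90°: 97 + 90 = 187°
analog 57° ↑ +57°: 187 + 57 = 244°
split-comp 43° ↓ +137°: 244 + 137 = 381 → 381 − 360 = 21°
triadic ↓ −120°: 21 − 120 = -99 → -99 + 360 = 261°
split-comp 24° ↑ +204°: 261 + 204 = 465 → 465 − 360 = 105°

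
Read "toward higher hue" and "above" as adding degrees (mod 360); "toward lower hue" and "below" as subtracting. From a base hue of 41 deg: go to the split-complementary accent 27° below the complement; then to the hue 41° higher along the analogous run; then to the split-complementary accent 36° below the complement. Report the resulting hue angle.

19°

41 + 153 = 194°   (split-comp 27° ↓)
194 + 41 = 235°   (analog 41° ↑)
235 + 144 = 379 → 379 − 360 = 19°   (split-comp 36° ↓)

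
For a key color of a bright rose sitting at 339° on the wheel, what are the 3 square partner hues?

A square tetradic scheme places four hues every 90°.
339 + 90 = 429 → 429 − 360 = 69°
339 + 180 = 519 → 519 − 360 = 159°
339 + 270 = 609 → 609 − 360 = 249°

69°, 159° and 249°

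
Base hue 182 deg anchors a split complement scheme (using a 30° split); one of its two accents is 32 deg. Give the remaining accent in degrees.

332°

Split-complementary hues sit 30° either side of the complement.
Complement of the base 182°: 182 + 180 = 362 → 362 − 360 = 2°
The given accent 32° is 30° one side of 2°; the other accent sits 30° the other side: 2 − 30 = -28 → -28 + 360 = 332°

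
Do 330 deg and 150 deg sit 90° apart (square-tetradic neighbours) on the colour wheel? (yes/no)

no

Angular distance: |330 − 150| = 180 = 180°.
90° apart (square-tetradic neighbours) requires 90°.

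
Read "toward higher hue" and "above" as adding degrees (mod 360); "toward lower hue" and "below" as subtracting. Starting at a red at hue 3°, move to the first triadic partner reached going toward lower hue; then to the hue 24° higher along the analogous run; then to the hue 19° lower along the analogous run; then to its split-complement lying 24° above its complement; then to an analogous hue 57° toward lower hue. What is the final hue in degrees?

35°

3 − 120 = -117 → -117 + 360 = 243°   (triadic ↓)
243 + 24 = 267°   (analog 24° ↑)
267 − 19 = 248°   (analog 19° ↓)
248 + 204 = 452 → 452 − 360 = 92°   (split-comp 24° ↑)
92 − 57 = 35°   (analog 57° ↓)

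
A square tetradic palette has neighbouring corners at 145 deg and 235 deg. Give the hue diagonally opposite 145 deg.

325°

A square tetradic scheme places four hues 90° apart; opposite corners are 180° apart.
145 + 180 = 325°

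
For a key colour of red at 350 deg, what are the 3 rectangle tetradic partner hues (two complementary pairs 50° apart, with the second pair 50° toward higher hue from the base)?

A rectangular tetradic uses two complementary pairs 50° apart: offsets 0°, 50°, 180°, 230°.
350 + 50 = 400 → 400 − 360 = 40°
350 + 180 = 530 → 530 − 360 = 170°
350 + 230 = 580 → 580 − 360 = 220°

40°, 170° and 220°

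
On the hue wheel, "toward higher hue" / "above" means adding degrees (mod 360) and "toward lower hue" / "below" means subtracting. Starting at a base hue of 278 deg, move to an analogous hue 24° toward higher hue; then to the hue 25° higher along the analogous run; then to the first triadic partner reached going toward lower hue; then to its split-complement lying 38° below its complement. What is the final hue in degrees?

349°

278 + 24 = 302°   (analog 24° ↑)
302 + 25 = 327°   (analog 25° ↑)
327 − 120 = 207°   (triadic ↓)
207 + 142 = 349°   (split-comp 38° ↓)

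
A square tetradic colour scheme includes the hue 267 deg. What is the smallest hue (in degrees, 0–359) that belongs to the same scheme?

A square tetradic scheme places four hues every 90°.
The full set through 267° is {87°, 177°, 267°, 357°}.

87°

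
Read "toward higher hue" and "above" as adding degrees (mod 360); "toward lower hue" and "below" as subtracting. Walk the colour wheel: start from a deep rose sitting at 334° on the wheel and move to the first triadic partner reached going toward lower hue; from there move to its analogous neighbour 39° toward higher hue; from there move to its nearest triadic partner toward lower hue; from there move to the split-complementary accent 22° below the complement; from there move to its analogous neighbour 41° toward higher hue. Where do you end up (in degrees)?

−120° (triadic ↓): 334 − 120 = 214°
+39° (analog 39° ↑): 214 + 39 = 253°
−120° (triadic ↓): 253 − 120 = 133°
+158° (split-comp 22° ↓): 133 + 158 = 291°
+41° (analog 41° ↑): 291 + 41 = 332°

332°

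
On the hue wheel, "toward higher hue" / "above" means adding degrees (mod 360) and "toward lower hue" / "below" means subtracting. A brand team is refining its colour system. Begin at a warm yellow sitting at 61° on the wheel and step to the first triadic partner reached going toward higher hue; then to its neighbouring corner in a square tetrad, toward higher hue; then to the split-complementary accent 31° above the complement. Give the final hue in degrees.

61 + 120 = 181°   (triadic ↑)
181 + 90 = 271°   (square ↑)
271 + 211 = 482 → 482 − 360 = 122°   (split-comp 31° ↑)

122°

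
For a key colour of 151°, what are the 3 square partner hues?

A square tetradic scheme places four hues every 90°.
151 + 90 = 241°
151 + 180 = 331°
151 + 270 = 421 → 421 − 360 = 61°

241°, 331° and 61°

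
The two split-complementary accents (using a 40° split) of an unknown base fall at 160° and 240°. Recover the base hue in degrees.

The accents sit 40° either side of the complement, so the complement is their short-arc midpoint on the wheel.
Short-arc midpoint of 160° and 240°: 200°.
Base is 180° from the complement: 200 − 180 = 20°

20°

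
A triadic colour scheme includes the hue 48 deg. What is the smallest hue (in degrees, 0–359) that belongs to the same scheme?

48°

A triad places three hues 120° apart.
The full set through 48° is {48°, 168°, 288°}.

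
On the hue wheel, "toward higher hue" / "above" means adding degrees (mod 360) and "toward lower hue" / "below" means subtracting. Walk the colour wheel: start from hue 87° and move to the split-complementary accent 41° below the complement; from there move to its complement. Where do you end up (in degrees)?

+139° (split-comp 41° ↓): 87 + 139 = 226°
+180° (complement): 226 + 180 = 406 → 406 − 360 = 46°

46°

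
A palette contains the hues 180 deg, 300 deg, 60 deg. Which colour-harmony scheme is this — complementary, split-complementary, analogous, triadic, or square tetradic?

triadic

Sort the hues: 60°, 180°, 300°.
Successive gaps around the wheel: 120°, 120°, 120°.
Three hues equally spaced 120° apart form a triad.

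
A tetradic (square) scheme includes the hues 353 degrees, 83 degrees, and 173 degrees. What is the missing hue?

A square tetradic scheme places four hues every 90°.
The full set through 83° is {83°, 173°, 263°, 353°}.
Given {83°, 173°, 353°}, the missing hue is 263°.

263°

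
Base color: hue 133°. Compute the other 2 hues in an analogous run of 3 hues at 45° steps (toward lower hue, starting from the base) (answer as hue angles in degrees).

88° and 43°

133 − 45 = 88°
133 − 90 = 43°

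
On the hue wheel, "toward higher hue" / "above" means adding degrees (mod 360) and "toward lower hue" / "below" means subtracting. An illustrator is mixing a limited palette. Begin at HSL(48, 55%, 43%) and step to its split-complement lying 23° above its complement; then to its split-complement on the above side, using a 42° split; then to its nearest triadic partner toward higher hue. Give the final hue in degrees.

233°

+203° (split-comp 23° ↑): 48 + 203 = 251°
+222° (split-comp 42° ↑): 251 + 222 = 473 → 473 − 360 = 113°
+120° (triadic ↑): 113 + 120 = 233°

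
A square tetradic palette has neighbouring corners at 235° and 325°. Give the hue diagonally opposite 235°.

55°

A square tetradic scheme places four hues 90° apart; opposite corners are 180° apart.
235 + 180 = 415 → 415 − 360 = 55°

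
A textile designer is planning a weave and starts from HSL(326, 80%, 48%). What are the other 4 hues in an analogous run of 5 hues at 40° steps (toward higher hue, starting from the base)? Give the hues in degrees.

6°, 46°, 86° and 126°

326 + 40 = 366 → 366 − 360 = 6°
326 + 80 = 406 → 406 − 360 = 46°
326 + 120 = 446 → 446 − 360 = 86°
326 + 160 = 486 → 486 − 360 = 126°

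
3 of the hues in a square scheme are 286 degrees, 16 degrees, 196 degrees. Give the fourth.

106°

A square tetradic scheme places four hues every 90°.
The full set through 16° is {16°, 106°, 196°, 286°}.
Given {16°, 196°, 286°}, the missing hue is 106°.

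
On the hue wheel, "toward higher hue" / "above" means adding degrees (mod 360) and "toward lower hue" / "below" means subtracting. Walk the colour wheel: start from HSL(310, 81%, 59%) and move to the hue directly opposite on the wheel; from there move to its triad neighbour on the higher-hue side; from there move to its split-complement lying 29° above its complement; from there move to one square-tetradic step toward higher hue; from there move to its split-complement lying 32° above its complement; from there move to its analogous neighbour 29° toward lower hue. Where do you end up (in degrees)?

+180° (complement): 310 + 180 = 490 → 490 − 360 = 130°
+120° (triadic ↑): 130 + 120 = 250°
+209° (split-comp 29° ↑): 250 + 209 = 459 → 459 − 360 = 99°
+90° (square ↑): 99 + 90 = 189°
+212° (split-comp 32° ↑): 189 + 212 = 401 → 401 − 360 = 41°
−29° (analog 29° ↓): 41 − 29 = 12°

12°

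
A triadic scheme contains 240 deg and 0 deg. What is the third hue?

120°

A triad spaces three hues 120° apart.
The full set is {0°, 120°, 240°}.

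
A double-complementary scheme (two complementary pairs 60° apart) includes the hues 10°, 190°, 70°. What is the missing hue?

A rectangular tetradic uses two complementary pairs 60° apart: offsets 0°, 60°, 180°, 240°.
Among {10°, 70°, 190°}, 190° and 10° are a 180° pair.
The remaining hue 70° needs its own complement: 70 + 180 = 250°

250°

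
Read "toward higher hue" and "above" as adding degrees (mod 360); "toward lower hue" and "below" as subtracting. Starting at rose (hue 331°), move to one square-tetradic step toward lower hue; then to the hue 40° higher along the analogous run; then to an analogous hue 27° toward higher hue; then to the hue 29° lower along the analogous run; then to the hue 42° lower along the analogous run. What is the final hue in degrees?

237°

−90° (square ↓): 331 − 90 = 241°
+40° (analog 40° ↑): 241 + 40 = 281°
+27° (analog 27° ↑): 281 + 27 = 308°
−29° (analog 29° ↓): 308 − 29 = 279°
−42° (analog 42° ↓): 279 − 42 = 237°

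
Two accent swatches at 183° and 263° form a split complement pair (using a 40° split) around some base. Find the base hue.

The accents sit 40° either side of the complement, so the complement is their short-arc midpoint on the wheel.
Short-arc midpoint of 183° and 263°: 223°.
Base is 180° from the complement: 223 − 180 = 43°

43°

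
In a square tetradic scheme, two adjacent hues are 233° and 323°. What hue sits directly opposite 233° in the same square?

53°

A square tetradic scheme places four hues 90° apart; opposite corners are 180° apart.
233 + 180 = 413 → 413 − 360 = 53°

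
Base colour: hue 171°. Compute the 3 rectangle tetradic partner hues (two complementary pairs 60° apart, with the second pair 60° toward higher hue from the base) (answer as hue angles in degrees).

231°, 351° and 51°

A rectangular tetradic uses two complementary pairs 60° apart: offsets 0°, 60°, 180°, 240°.
171 + 60 = 231°
171 + 180 = 351°
171 + 240 = 411 → 411 − 360 = 51°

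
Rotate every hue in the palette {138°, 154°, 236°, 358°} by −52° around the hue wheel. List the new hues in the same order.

138 − 52 = 86°
154 − 52 = 102°
236 − 52 = 184°
358 − 52 = 306°

86°, 102°, 184°, 306°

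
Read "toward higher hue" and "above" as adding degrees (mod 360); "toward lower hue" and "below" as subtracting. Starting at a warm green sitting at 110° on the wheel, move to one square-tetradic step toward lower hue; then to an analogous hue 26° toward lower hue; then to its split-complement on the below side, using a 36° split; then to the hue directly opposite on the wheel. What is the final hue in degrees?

−90° (square ↓): 110 − 90 = 20°
−26° (analog 26° ↓): 20 − 26 = -6 → -6 + 360 = 354°
+144° (split-comp 36° ↓): 354 + 144 = 498 → 498 − 360 = 138°
+180° (complement): 138 + 180 = 318°

318°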